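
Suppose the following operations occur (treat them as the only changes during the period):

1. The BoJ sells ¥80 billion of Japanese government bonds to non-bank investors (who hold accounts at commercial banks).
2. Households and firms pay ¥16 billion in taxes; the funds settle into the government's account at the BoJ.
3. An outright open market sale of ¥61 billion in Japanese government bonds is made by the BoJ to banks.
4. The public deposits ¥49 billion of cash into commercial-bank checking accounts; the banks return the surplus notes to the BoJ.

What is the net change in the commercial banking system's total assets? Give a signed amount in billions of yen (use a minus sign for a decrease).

-¥47 billion

BoJ balance sheet:
  Assets:      Securities −¥141B
  Liabilities: Bank reserves −¥108B, Currency in circulation −¥49B, Government deposits +¥16B
Commercial banking system:
  Assets:      Reserves at CB −¥108B, Securities +¥61B
  Liabilities: Checkable deposits −¥47B
Change in total bank assets = -¥47 billion.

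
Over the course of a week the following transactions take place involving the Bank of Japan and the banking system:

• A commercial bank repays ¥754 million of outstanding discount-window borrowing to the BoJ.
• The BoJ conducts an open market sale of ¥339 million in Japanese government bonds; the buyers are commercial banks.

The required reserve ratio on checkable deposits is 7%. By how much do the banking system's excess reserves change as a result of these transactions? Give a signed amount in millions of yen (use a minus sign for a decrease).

Discount-window repayment ¥754 million: reserves −¥754M, deposits 0.
OMO sale (to banks) ¥339 million: reserves −¥339M, deposits 0.
Totals: Δreserves = −¥1093M, Δdeposits = 0.
Δrequired reserves = 7% × 0 = 0.
Δexcess reserves = Δreserves − Δrequired = −¥1093M − (0) = -¥1093 million.

-¥1093 million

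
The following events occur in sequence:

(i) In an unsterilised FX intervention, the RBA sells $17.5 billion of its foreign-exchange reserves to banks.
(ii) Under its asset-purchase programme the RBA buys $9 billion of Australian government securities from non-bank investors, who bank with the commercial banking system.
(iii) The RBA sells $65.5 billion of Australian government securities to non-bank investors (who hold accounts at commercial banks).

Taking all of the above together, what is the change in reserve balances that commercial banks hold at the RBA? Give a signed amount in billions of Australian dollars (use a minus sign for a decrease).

-$74 billion

FX sale $17.5 billion: the buying banks pay out of their reserve balances → −$17.5B.
Asset purchase (from non-banks) $9 billion: the RBA pays by crediting reserve accounts → +$9B.
Asset sale (to non-banks) $65.5 billion: the non-bank buyers' banks settle from reserves → −$65.5B.
Net: −17.5 + 9 − 65.5 = -$74 billion.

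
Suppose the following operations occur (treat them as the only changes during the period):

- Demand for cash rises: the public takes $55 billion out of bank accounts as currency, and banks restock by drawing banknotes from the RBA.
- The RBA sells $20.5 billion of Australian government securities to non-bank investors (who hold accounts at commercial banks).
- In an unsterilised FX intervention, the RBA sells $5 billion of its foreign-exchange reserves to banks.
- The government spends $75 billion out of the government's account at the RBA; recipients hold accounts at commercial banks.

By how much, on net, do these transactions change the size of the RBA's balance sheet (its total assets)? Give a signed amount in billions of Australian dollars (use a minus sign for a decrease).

Currency withdrawal $55 billion: only the composition of liabilities changes → 0.
Asset sale (to non-banks) $20.5 billion: an RBA asset is shed → −$20.5B.
FX sale $5 billion: an RBA asset is shed → −$5B.
Government spending $75 billion: only the composition of liabilities changes → 0.
Net: 0 − 20.5 − 5 + 0 = -$25.5 billion.

-$25.5 billion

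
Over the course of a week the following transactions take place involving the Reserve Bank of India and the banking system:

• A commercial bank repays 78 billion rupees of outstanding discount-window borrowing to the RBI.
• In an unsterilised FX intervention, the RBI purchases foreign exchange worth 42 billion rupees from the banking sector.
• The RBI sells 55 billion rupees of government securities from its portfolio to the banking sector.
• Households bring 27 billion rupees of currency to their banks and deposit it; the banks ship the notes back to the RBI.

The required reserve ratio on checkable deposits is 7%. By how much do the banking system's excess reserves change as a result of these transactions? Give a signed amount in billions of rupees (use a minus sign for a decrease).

-65.89 billion

Discount-window repayment 78 billion rupees: reserves −78B, deposits 0.
FX purchase 42 billion rupees: reserves +42B, deposits 0.
OMO sale (to banks) 55 billion rupees: reserves −55B, deposits 0.
Currency deposit 27 billion rupees: reserves +27B, deposits +27B.
Totals: Δreserves = −64B, Δdeposits = +27B.
Δrequired reserves = 7% × +27B = +1.89B.
Δexcess reserves = Δreserves − Δrequired = −64B − (+1.89B) = -65.89 billion.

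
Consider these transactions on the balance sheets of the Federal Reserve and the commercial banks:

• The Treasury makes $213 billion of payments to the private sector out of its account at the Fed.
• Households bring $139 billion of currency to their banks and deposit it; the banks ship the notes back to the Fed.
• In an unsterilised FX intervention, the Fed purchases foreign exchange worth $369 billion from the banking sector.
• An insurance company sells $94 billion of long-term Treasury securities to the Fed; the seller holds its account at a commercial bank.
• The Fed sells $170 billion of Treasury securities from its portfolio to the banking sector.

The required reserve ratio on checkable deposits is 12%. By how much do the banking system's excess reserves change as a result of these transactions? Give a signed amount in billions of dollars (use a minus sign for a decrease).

Government spending $213 billion: reserves +$213B, deposits +$213B.
Currency deposit $139 billion: reserves +$139B, deposits +$139B.
FX purchase $369 billion: reserves +$369B, deposits 0.
Asset purchase (from non-banks) $94 billion: reserves +$94B, deposits +$94B.
OMO sale (to banks) $170 billion: reserves −$170B, deposits 0.
Totals: Δreserves = +$645B, Δdeposits = +$446B.
Δrequired reserves = 12% × +$446B = +$53.52B.
Δexcess reserves = Δreserves − Δrequired = +$645B − (+$53.52B) = +$591.48 billion.

+$591.48 billion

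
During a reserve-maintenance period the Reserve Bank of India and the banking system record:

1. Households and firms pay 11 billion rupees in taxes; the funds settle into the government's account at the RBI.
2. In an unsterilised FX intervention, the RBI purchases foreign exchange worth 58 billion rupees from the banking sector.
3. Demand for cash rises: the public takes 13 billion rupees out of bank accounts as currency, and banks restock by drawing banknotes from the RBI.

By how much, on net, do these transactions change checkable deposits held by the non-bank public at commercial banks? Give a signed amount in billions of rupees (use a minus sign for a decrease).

Government account inflow 11 billion rupees: non-bank counterparties' bank balances fall → −11B.
FX purchase 58 billion rupees: the counterparty is a bank, so public deposits are unchanged → 0.
Currency withdrawal 13 billion rupees: non-bank counterparties' bank balances fall → −13B.
Net: −11 + 0 − 13 = -24 billion.

-24 billion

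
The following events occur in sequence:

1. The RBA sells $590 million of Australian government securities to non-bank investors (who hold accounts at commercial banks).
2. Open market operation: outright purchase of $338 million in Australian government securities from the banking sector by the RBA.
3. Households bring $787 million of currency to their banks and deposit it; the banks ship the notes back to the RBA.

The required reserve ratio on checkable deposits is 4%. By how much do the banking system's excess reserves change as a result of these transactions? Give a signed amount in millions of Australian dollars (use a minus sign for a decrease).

Asset sale (to non-banks) $590 million: reserves −$590M, deposits −$590M.
OMO purchase (from banks) $338 million: reserves +$338M, deposits 0.
Currency deposit $787 million: reserves +$787M, deposits +$787M.
Totals: Δreserves = +$535M, Δdeposits = +$197M.
Δrequired reserves = 4% × +$197M = +$7.88M.
Δexcess reserves = Δreserves − Δrequired = +$535M − (+$7.88M) = +$527.12 million.

+$527.12 million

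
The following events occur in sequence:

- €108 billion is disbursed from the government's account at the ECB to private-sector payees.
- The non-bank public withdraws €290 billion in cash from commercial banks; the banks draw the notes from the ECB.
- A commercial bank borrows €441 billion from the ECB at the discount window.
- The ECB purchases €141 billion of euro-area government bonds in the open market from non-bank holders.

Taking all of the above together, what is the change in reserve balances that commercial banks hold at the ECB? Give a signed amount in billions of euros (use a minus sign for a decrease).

ECB balance sheet:
  Assets:      Securities +€141B, Loans to banks +€441B
  Liabilities: Bank reserves +€400B, Currency in circulation +€290B, Government deposits −€108B
Commercial banking system:
  Assets:      Reserves at CB +€400B
  Liabilities: Checkable deposits −€41B, Borrowings from CB +€441B
So the change in reserve balances that commercial banks hold at the ECB is +€400 billion.

+€400 billion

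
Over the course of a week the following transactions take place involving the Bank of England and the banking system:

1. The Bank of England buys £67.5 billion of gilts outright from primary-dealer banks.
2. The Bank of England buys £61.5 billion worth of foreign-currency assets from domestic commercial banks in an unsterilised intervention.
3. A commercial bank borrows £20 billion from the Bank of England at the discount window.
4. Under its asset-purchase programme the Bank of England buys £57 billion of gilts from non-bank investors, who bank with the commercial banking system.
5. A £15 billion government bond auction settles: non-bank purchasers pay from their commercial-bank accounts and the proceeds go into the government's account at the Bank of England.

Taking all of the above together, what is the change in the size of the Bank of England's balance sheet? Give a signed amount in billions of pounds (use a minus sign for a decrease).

+£206 billion

OMO purchase (from banks) £67.5 billion: a Bank of England asset is acquired → +£67.5B.
FX purchase £61.5 billion: a Bank of England asset is acquired → +£61.5B.
Discount-window loan £20 billion: a Bank of England asset is acquired → +£20B.
Asset purchase (from non-banks) £57 billion: a Bank of England asset is acquired → +£57B.
Government account inflow £15 billion: only the composition of liabilities changes → 0.
Net: 67.5 + 61.5 + 20 + 57 + 0 = +£206 billion.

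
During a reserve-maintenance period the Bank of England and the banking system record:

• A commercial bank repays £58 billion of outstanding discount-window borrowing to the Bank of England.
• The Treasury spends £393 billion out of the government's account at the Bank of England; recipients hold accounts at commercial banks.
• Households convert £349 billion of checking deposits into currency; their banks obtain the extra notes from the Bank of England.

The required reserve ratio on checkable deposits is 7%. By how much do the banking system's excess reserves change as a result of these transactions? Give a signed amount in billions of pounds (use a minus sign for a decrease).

-£17.08 billion

Discount-window repayment £58 billion: reserves −£58B, deposits 0.
Government spending £393 billion: reserves +£393B, deposits +£393B.
Currency withdrawal £349 billion: reserves −£349B, deposits −£349B.
Totals: Δreserves = −£14B, Δdeposits = +£44B.
Δrequired reserves = 7% × +£44B = +£3.08B.
Δexcess reserves = Δreserves − Δrequired = −£14B − (+£3.08B) = -£17.08 billion.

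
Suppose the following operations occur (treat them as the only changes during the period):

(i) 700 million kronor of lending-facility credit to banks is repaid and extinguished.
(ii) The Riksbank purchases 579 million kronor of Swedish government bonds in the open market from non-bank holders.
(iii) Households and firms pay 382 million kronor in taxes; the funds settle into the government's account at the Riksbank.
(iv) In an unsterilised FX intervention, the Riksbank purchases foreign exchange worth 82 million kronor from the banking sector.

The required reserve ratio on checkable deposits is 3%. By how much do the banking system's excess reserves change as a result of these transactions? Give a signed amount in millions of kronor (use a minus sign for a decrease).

Discount-window repayment 700 million kronor: reserves −700M, deposits 0.
Asset purchase (from non-banks) 579 million kronor: reserves +579M, deposits +579M.
Government account inflow 382 million kronor: reserves −382M, deposits −382M.
FX purchase 82 million kronor: reserves +82M, deposits 0.
Totals: Δreserves = −421M, Δdeposits = +197M.
Δrequired reserves = 3% × +197M = +5.91M.
Δexcess reserves = Δreserves − Δrequired = −421M − (+5.91M) = -426.91 million.

-426.91 million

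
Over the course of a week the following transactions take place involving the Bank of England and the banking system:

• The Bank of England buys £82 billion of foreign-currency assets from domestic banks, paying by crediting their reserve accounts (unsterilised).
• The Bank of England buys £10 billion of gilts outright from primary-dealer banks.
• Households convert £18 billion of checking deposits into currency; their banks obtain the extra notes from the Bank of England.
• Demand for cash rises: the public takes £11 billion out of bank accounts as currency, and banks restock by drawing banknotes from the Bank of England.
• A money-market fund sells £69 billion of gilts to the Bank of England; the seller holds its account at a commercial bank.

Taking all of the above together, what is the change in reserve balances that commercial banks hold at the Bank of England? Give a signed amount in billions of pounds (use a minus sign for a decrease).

+£132 billion

Bank of England balance sheet:
  Assets:      Securities +£79B, Foreign assets +£82B
  Liabilities: Bank reserves +£132B, Currency in circulation +£29B
Commercial banking system:
  Assets:      Reserves at CB +£132B, Securities −£10B, Foreign assets −£82B
  Liabilities: Checkable deposits +£40B
So the change in reserve balances that commercial banks hold at the Bank of England is +£132 billion.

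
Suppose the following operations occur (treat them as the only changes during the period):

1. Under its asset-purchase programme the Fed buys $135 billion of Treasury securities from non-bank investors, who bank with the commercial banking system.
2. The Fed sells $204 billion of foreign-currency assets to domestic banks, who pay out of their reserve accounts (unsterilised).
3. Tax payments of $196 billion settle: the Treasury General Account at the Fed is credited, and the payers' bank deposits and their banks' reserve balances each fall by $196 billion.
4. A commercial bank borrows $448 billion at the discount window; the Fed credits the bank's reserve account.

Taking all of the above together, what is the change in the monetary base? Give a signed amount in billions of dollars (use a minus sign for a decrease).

Asset purchase (from non-banks) $135 billion: Fed balance sheet expands → +$135B.
FX sale $204 billion: Fed balance sheet contracts → −$204B.
Government account inflow $196 billion: reserves shift to a non-base liability → −$196B.
Discount-window loan $448 billion: Fed balance sheet expands → +$448B.
Net: 135 − 204 − 196 + 448 = +$183 billion.

+$183 billion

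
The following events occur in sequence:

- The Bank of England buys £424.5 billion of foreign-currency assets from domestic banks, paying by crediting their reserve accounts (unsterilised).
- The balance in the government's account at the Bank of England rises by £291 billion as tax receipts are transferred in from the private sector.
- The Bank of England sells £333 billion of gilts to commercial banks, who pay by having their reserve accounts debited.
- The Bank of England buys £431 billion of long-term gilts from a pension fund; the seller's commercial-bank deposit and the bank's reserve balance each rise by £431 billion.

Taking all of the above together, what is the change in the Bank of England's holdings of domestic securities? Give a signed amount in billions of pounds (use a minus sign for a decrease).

Bank of England balance sheet:
  Assets:      Securities +£98B, Foreign assets +£424.5B
  Liabilities: Bank reserves +£231.5B, Government deposits +£291B
So the change in the Bank of England's holdings of domestic securities is +£98 billion.

+£98 billion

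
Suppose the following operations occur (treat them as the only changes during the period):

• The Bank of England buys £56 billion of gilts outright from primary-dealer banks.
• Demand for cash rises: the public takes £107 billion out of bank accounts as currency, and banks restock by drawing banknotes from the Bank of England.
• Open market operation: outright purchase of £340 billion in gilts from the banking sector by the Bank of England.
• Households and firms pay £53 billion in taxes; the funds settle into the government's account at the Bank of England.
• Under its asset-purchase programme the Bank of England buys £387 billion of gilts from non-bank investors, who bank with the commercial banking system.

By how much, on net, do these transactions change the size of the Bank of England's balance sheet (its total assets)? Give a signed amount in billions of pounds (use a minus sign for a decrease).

OMO purchase (from banks) £56 billion: a Bank of England asset is acquired → +£56B.
Currency withdrawal £107 billion: only the composition of liabilities changes → 0.
OMO purchase (from banks) £340 billion: a Bank of England asset is acquired → +£340B.
Government account inflow £53 billion: only the composition of liabilities changes → 0.
Asset purchase (from non-banks) £387 billion: a Bank of England asset is acquired → +£387B.
Net: 56 + 0 + 340 + 0 + 387 = +£783 billion.

+£783 billion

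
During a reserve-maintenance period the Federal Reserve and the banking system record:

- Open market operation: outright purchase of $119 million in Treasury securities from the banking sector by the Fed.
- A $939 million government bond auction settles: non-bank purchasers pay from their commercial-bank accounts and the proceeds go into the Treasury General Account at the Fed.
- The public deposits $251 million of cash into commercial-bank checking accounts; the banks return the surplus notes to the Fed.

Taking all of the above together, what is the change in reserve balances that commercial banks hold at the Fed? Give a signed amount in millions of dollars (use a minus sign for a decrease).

-$569 million

OMO purchase (from banks) $119 million: the Fed pays by crediting reserve accounts → +$119M.
Government account inflow $939 million: funds move from bank reserves into the government account → −$939M.
Currency deposit $251 million: returned notes are swapped for reserve credit → +$251M.
Net: 119 − 939 + 251 = -$569 million.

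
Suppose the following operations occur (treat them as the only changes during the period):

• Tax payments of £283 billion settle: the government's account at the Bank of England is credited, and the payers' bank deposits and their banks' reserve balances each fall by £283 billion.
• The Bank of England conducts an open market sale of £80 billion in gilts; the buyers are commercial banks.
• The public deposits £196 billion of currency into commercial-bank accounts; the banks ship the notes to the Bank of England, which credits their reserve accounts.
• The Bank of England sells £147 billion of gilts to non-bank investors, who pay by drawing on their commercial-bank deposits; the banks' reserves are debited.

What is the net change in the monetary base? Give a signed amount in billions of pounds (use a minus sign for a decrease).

-£510 billion

Bank of England balance sheet:
  Assets:      Securities −£227B
  Liabilities: Bank reserves −£314B, Currency in circulation −£196B, Government deposits +£283B
Monetary base = currency + reserves: −£196B + (−£314B) = -£510 billion.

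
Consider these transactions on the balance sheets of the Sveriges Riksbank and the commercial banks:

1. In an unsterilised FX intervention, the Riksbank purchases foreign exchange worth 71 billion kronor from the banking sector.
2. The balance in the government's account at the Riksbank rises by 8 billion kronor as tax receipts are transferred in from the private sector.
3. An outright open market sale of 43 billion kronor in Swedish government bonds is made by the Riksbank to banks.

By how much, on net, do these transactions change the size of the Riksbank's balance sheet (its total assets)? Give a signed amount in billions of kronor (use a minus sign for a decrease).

+28 billion

FX purchase 71 billion kronor: a Riksbank asset is acquired → +71B.
Government account inflow 8 billion kronor: only the composition of liabilities changes → 0.
OMO sale (to banks) 43 billion kronor: a Riksbank asset is shed → −43B.
Net: 71 + 0 − 43 = +28 billion.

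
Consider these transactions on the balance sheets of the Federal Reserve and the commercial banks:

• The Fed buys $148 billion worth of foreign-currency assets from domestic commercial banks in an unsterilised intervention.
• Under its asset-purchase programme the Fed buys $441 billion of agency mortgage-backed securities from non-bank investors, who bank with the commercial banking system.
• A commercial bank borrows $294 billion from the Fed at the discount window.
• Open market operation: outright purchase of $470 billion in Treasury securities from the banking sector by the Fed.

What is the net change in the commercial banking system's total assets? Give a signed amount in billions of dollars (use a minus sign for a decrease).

Fed balance sheet:
  Assets:      Securities +$911B, Loans to banks +$294B, Foreign assets +$148B
  Liabilities: Bank reserves +$1353B
Commercial banking system:
  Assets:      Reserves at CB +$1353B, Securities −$470B, Foreign assets −$148B
  Liabilities: Checkable deposits +$441B, Borrowings from CB +$294B
Change in total bank assets = +$735 billion.

+$735 billion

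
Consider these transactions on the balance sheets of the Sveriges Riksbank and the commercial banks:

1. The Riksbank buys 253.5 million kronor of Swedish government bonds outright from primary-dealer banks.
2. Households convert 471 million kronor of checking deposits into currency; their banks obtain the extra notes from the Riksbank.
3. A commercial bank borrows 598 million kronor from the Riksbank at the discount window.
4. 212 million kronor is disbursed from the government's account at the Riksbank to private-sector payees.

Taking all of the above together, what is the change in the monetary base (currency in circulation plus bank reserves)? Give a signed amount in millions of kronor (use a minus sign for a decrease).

+1063.5 million

Riksbank balance sheet:
  Assets:      Securities +253.5M, Loans to banks +598M
  Liabilities: Bank reserves +592.5M, Currency in circulation +471M, Government deposits −212M
Monetary base = currency + reserves: +471M + (+592.5M) = +1063.5 million.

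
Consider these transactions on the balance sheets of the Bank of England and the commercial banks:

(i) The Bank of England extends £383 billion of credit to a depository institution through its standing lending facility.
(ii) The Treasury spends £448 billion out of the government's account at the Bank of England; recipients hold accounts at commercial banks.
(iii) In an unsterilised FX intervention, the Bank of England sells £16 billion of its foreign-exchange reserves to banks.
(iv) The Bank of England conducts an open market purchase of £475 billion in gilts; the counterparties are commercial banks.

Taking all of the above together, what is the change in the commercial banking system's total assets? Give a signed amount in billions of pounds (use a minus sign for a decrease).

+£831 billion

Discount-window loan £383 billion: bank balance sheets expand → +£383B.
Government spending £448 billion: bank balance sheets expand → +£448B.
FX sale £16 billion: just an asset swap on bank balance sheets → 0.
OMO purchase (from banks) £475 billion: just an asset swap on bank balance sheets → 0.
Net: 383 + 448 + 0 + 0 = +£831 billion.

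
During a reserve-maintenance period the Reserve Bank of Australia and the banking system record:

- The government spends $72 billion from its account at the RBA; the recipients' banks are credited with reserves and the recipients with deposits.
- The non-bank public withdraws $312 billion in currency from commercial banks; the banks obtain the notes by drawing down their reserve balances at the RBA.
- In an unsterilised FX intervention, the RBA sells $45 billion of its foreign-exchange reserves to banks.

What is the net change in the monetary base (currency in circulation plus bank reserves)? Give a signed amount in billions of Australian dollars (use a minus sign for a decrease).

Government spending $72 billion: a non-base liability converts back to reserves → +$72B.
Currency withdrawal $312 billion: just a shift between currency and reserves — both are base money → 0.
FX sale $45 billion: RBA balance sheet contracts → −$45B.
Net: 72 + 0 − 45 = +$27 billion.

+$27 billion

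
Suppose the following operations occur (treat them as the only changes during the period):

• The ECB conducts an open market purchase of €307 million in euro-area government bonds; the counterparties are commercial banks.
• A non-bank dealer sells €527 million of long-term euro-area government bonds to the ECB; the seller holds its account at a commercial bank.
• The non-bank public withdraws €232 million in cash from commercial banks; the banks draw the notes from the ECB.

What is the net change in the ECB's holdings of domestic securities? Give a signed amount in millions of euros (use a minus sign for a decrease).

OMO purchase (from banks) €307 million: securities added to the ECB's portfolio → +€307M.
Asset purchase (from non-banks) €527 million: securities added to the ECB's portfolio → +€527M.
Currency withdrawal €232 million: the ECB's securities portfolio is untouched → 0.
Net: 307 + 527 + 0 = +€834 million.

+€834 million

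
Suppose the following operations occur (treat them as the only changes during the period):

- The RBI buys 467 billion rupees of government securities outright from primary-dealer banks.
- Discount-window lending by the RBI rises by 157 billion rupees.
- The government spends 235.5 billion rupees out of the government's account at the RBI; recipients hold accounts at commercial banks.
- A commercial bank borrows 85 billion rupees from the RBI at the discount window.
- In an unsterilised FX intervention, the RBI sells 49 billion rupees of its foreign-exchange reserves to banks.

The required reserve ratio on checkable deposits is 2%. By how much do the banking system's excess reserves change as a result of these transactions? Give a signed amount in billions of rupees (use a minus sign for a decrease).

OMO purchase (from banks) 467 billion rupees: reserves +467B, deposits 0.
Discount-window loan 157 billion rupees: reserves +157B, deposits 0.
Government spending 235.5 billion rupees: reserves +235.5B, deposits +235.5B.
Discount-window loan 85 billion rupees: reserves +85B, deposits 0.
FX sale 49 billion rupees: reserves −49B, deposits 0.
Totals: Δreserves = +895.5B, Δdeposits = +235.5B.
Δrequired reserves = 2% × +235.5B = +4.71B.
Δexcess reserves = Δreserves − Δrequired = +895.5B − (+4.71B) = +890.79 billion.

+890.79 billion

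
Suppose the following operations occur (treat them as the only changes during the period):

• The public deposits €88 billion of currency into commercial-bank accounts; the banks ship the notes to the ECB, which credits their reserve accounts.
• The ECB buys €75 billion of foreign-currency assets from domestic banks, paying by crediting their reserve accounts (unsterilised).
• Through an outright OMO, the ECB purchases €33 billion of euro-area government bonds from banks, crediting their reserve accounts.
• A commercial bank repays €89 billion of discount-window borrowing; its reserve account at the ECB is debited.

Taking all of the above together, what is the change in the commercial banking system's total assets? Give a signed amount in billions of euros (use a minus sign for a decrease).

Currency deposit €88 billion: bank balance sheets expand → +€88B.
FX purchase €75 billion: just an asset swap on bank balance sheets → 0.
OMO purchase (from banks) €33 billion: just an asset swap on bank balance sheets → 0.
Discount-window repayment €89 billion: bank balance sheets shrink → −€89B.
Net: 88 + 0 + 0 − 89 = -€1 billion.

-€1 billion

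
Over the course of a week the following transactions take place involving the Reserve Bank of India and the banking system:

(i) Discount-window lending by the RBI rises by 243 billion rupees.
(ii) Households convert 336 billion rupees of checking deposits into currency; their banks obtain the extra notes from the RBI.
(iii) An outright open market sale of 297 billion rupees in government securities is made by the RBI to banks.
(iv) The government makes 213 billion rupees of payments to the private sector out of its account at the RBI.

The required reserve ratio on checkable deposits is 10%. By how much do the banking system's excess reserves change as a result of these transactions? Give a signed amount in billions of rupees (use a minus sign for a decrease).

-164.7 billion

Discount-window loan 243 billion rupees: reserves +243B, deposits 0.
Currency withdrawal 336 billion rupees: reserves −336B, deposits −336B.
OMO sale (to banks) 297 billion rupees: reserves −297B, deposits 0.
Government spending 213 billion rupees: reserves +213B, deposits +213B.
Totals: Δreserves = −177B, Δdeposits = −123B.
Δrequired reserves = 10% × −123B = −12.3B.
Δexcess reserves = Δreserves − Δrequired = −177B − (−12.3B) = -164.7 billion.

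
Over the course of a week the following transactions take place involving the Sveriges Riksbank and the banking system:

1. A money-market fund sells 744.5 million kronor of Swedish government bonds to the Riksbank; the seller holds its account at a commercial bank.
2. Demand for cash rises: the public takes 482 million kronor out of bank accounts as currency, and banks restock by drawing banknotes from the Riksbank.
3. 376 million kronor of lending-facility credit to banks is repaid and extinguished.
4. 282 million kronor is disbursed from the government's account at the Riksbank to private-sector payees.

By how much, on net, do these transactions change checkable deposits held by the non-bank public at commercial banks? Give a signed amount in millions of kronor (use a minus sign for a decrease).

Asset purchase (from non-banks) 744.5 million kronor: non-bank counterparties' bank balances rise → +744.5M.
Currency withdrawal 482 million kronor: non-bank counterparties' bank balances fall → −482M.
Discount-window repayment 376 million kronor: the counterparty is a bank, so public deposits are unchanged → 0.
Government spending 282 million kronor: non-bank counterparties' bank balances rise → +282M.
Net: 744.5 − 482 + 0 + 282 = +544.5 million.

+544.5 million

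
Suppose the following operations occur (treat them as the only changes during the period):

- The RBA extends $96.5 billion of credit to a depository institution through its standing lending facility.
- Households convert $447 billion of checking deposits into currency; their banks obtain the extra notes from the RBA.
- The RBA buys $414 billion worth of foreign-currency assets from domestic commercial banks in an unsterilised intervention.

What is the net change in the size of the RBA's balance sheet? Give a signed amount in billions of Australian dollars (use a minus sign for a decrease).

RBA balance sheet:
  Assets:      Loans to banks +$96.5B, Foreign assets +$414B
  Liabilities: Bank reserves +$63.5B, Currency in circulation +$447B
Commercial banking system:
  Assets:      Reserves at CB +$63.5B, Foreign assets −$414B
  Liabilities: Checkable deposits −$447B, Borrowings from CB +$96.5B
Change in total RBA assets = +$510.5 billion.

+$510.5 billion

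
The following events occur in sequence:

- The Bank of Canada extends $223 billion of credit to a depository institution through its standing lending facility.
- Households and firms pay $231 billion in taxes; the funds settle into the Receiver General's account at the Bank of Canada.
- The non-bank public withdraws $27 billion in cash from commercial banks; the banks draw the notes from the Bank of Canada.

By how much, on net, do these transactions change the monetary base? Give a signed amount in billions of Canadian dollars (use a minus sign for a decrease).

-$8 billion

Bank of Canada balance sheet:
  Assets:      Loans to banks +$223B
  Liabilities: Bank reserves −$35B, Currency in circulation +$27B, Government deposits +$231B
Monetary base = currency + reserves: +$27B + (−$35B) = -$8 billion.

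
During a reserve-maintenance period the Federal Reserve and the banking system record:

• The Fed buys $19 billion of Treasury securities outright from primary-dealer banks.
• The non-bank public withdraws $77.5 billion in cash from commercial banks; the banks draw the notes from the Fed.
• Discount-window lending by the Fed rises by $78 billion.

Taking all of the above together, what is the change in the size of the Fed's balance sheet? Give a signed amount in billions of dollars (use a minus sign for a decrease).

Fed balance sheet:
  Assets:      Securities +$19B, Loans to banks +$78B
  Liabilities: Bank reserves +$19.5B, Currency in circulation +$77.5B
Commercial banking system:
  Assets:      Reserves at CB +$19.5B, Securities −$19B
  Liabilities: Checkable deposits −$77.5B, Borrowings from CB +$78B
Change in total Fed assets = +$97 billion.

+$97 billion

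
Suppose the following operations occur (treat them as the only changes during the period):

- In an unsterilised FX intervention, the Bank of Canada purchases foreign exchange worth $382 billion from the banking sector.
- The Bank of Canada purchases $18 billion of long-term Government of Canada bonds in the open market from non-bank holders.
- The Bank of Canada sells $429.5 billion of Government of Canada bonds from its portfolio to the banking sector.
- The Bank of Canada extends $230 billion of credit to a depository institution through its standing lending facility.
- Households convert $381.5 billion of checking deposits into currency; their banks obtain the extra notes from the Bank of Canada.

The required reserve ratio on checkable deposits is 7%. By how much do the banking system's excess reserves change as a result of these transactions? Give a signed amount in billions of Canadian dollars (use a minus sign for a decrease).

-$155.555 billion

FX purchase $382 billion: reserves +$382B, deposits 0.
Asset purchase (from non-banks) $18 billion: reserves +$18B, deposits +$18B.
OMO sale (to banks) $429.5 billion: reserves −$429.5B, deposits 0.
Discount-window loan $230 billion: reserves +$230B, deposits 0.
Currency withdrawal $381.5 billion: reserves −$381.5B, deposits −$381.5B.
Totals: Δreserves = −$181B, Δdeposits = −$363.5B.
Δrequired reserves = 7% × −$363.5B = −$25.445B.
Δexcess reserves = Δreserves − Δrequired = −$181B − (−$25.445B) = -$155.555 billion.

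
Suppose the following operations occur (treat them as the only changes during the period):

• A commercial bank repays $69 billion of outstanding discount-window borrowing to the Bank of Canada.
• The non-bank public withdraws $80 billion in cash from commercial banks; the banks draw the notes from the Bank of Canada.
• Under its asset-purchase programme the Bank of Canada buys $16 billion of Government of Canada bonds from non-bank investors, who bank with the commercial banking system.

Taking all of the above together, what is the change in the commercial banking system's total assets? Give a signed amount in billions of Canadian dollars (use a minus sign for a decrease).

-$133 billion

Discount-window repayment $69 billion: bank balance sheets shrink → −$69B.
Currency withdrawal $80 billion: bank balance sheets shrink → −$80B.
Asset purchase (from non-banks) $16 billion: bank balance sheets expand → +$16B.
Net: −69 − 80 + 16 = -$133 billion.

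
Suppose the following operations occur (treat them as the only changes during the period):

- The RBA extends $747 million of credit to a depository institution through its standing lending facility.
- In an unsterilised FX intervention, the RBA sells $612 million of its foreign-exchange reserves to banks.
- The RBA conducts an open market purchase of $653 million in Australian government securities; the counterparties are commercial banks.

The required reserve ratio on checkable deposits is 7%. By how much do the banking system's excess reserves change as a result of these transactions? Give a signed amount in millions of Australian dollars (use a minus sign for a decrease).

Discount-window loan $747 million: reserves +$747M, deposits 0.
FX sale $612 million: reserves −$612M, deposits 0.
OMO purchase (from banks) $653 million: reserves +$653M, deposits 0.
Totals: Δreserves = +$788M, Δdeposits = 0.
Δrequired reserves = 7% × 0 = 0.
Δexcess reserves = Δreserves − Δrequired = +$788M − (0) = +$788 million.

+$788 million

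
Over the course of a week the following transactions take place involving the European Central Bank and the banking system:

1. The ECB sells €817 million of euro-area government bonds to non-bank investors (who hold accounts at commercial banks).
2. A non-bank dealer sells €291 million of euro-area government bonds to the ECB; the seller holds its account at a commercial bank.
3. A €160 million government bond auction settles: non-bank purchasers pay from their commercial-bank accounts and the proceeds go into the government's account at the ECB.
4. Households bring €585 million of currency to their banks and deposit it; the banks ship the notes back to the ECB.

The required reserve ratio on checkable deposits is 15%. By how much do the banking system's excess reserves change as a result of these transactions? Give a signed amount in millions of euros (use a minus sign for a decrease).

-€85.85 million

Asset sale (to non-banks) €817 million: reserves −€817M, deposits −€817M.
Asset purchase (from non-banks) €291 million: reserves +€291M, deposits +€291M.
Government account inflow €160 million: reserves −€160M, deposits −€160M.
Currency deposit €585 million: reserves +€585M, deposits +€585M.
Totals: Δreserves = −€101M, Δdeposits = −€101M.
Δrequired reserves = 15% × −€101M = −€15.15M.
Δexcess reserves = Δreserves − Δrequired = −€101M − (−€15.15M) = -€85.85 million.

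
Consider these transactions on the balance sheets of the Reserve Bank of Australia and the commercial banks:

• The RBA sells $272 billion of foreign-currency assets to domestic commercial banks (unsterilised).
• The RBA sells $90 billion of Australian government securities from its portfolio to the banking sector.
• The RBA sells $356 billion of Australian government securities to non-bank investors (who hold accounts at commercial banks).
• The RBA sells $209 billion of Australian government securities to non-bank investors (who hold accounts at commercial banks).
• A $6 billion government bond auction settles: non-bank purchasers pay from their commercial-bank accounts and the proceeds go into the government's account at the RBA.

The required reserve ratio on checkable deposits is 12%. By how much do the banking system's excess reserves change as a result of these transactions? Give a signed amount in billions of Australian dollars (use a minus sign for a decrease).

-$864.48 billion

FX sale $272 billion: reserves −$272B, deposits 0.
OMO sale (to banks) $90 billion: reserves −$90B, deposits 0.
Asset sale (to non-banks) $356 billion: reserves −$356B, deposits −$356B.
Asset sale (to non-banks) $209 billion: reserves −$209B, deposits −$209B.
Government account inflow $6 billion: reserves −$6B, deposits −$6B.
Totals: Δreserves = −$933B, Δdeposits = −$571B.
Δrequired reserves = 12% × −$571B = −$68.52B.
Δexcess reserves = Δreserves − Δrequired = −$933B − (−$68.52B) = -$864.48 billion.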